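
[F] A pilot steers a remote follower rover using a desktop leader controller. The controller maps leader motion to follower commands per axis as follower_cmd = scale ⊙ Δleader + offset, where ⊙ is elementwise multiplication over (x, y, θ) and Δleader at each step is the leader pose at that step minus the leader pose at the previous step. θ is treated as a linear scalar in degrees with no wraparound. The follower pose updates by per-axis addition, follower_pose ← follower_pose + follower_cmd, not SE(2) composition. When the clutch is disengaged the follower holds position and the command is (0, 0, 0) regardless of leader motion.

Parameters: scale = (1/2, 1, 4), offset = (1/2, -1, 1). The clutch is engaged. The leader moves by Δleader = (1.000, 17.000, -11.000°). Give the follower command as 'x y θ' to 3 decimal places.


1.000 16.000 -43.000

axis x: 1/2·1.000 + 1/2 = 1.000
axis y: 1·17.000 + -1 = 16.000
axis θ: 4·-11.000 + 1 = -43.000


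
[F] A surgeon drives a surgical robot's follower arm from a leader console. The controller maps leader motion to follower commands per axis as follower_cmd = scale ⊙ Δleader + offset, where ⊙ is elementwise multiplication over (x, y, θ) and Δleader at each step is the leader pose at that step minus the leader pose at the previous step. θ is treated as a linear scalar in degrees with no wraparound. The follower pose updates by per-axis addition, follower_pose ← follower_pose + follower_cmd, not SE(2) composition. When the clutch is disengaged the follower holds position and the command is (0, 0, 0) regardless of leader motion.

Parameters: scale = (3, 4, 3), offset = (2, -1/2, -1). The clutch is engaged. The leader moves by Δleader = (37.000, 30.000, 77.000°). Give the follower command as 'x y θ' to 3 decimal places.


113.000 119.500 230.000

axis x: 3·37.000 + 2 = 113.000
axis y: 4·30.000 + -1/2 = 119.500
axis θ: 3·77.000 + -1 = 230.000


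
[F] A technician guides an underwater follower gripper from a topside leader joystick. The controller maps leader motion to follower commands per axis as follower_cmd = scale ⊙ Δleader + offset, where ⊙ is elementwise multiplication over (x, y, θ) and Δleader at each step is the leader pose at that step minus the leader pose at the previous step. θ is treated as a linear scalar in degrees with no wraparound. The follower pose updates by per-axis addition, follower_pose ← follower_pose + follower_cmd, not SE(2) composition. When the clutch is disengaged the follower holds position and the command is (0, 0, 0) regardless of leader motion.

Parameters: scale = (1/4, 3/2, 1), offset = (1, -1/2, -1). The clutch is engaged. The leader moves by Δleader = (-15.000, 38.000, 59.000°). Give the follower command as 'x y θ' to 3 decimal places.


axis x: 1/4·-15.000 + 1 = -2.750
axis y: 3/2·38.000 + -1/2 = 56.500
axis θ: 1·59.000 + -1 = 58.000

-2.750 56.500 58.000


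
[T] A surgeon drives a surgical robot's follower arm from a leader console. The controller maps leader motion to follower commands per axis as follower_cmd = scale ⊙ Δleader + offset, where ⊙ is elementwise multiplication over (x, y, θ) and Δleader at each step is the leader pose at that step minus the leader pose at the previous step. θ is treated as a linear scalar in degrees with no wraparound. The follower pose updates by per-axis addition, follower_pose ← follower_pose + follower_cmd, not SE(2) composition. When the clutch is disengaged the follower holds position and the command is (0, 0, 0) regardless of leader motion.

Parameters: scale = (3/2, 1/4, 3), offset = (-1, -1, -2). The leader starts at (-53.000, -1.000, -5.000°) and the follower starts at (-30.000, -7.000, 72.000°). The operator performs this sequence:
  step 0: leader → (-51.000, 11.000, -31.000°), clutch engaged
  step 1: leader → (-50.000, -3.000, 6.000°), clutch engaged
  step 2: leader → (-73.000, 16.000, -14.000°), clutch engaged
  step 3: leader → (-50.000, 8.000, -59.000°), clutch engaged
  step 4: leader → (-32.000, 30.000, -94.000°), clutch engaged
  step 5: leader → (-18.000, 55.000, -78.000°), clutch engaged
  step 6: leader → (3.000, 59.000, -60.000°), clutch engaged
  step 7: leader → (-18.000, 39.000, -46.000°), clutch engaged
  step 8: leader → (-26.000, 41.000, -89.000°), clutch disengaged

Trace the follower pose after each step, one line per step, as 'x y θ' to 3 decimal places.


-28.000 -5.000 -8.000
-27.500 -9.500 101.000
-63.000 -5.750 39.000
-29.500 -8.750 -98.000
-3.500 -4.250 -205.000
16.500 1.000 -159.000
47.000 1.000 -107.000
14.500 -5.000 -67.000
14.500 -5.000 -67.000

step 0: Δleader=(2.000, 12.000, -26.000°), engaged; cmd=(2.000, 2.000, -80.000°) → follower=(-28.000, -5.000, -8.000°)
step 1: Δleader=(1.000, -14.000, 37.000°), engaged; cmd=(0.500, -4.500, 109.000°) → follower=(-27.500, -9.500, 101.000°)
step 2: Δleader=(-23.000, 19.000, -20.000°), engaged; cmd=(-35.500, 3.750, -62.000°) → follower=(-63.000, -5.750, 39.000°)
step 3: Δleader=(23.000, -8.000, -45.000°), engaged; cmd=(33.500, -3.000, -137.000°) → follower=(-29.500, -8.750, -98.000°)
step 4: Δleader=(18.000, 22.000, -35.000°), engaged; cmd=(26.000, 4.500, -107.000°) → follower=(-3.500, -4.250, -205.000°)
step 5: Δleader=(14.000, 25.000, 16.000°), engaged; cmd=(20.000, 5.250, 46.000°) → follower=(16.500, 1.000, -159.000°)
step 6: Δleader=(21.000, 4.000, 18.000°), engaged; cmd=(30.500, 0.000, 52.000°) → follower=(47.000, 1.000, -107.000°)
step 7: Δleader=(-21.000, -20.000, 14.000°), engaged; cmd=(-32.500, -6.000, 40.000°) → follower=(14.500, -5.000, -67.000°)
step 8: Δleader=(-8.000, 2.000, -43.000°), disengaged; cmd=(0,0,0) → follower holds at (14.500, -5.000, -67.000°)


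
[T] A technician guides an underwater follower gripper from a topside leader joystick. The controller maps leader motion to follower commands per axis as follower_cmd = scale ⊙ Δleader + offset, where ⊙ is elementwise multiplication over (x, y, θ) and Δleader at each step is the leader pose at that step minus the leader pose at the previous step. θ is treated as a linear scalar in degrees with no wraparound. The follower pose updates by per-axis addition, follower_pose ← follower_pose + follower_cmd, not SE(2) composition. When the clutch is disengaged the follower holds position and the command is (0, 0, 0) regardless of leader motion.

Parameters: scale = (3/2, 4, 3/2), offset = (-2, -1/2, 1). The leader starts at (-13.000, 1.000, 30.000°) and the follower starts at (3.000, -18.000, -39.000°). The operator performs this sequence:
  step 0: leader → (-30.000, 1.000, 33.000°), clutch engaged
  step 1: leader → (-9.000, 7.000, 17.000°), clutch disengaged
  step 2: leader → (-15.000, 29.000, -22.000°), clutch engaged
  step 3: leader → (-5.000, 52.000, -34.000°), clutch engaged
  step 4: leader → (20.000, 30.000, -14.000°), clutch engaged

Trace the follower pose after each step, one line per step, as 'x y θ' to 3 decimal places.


-24.500 -18.500 -33.500
-24.500 -18.500 -33.500
-35.500 69.000 -91.000
-22.500 160.500 -108.000
13.000 72.000 -77.000

step 0: Δleader=(-17.000, 0.000, 3.000°), engaged; cmd=(-27.500, -0.500, 5.500°) → follower=(-24.500, -18.500, -33.500°)
step 1: Δleader=(21.000, 6.000, -16.000°), disengaged; cmd=(0,0,0) → follower holds at (-24.500, -18.500, -33.500°)
step 2: Δleader=(-6.000, 22.000, -39.000°), engaged; cmd=(-11.000, 87.500, -57.500°) → follower=(-35.500, 69.000, -91.000°)
step 3: Δleader=(10.000, 23.000, -12.000°), engaged; cmd=(13.000, 91.500, -17.000°) → follower=(-22.500, 160.500, -108.000°)
step 4: Δleader=(25.000, -22.000, 20.000°), engaged; cmd=(35.500, -88.500, 31.000°) → follower=(13.000, 72.000, -77.000°)


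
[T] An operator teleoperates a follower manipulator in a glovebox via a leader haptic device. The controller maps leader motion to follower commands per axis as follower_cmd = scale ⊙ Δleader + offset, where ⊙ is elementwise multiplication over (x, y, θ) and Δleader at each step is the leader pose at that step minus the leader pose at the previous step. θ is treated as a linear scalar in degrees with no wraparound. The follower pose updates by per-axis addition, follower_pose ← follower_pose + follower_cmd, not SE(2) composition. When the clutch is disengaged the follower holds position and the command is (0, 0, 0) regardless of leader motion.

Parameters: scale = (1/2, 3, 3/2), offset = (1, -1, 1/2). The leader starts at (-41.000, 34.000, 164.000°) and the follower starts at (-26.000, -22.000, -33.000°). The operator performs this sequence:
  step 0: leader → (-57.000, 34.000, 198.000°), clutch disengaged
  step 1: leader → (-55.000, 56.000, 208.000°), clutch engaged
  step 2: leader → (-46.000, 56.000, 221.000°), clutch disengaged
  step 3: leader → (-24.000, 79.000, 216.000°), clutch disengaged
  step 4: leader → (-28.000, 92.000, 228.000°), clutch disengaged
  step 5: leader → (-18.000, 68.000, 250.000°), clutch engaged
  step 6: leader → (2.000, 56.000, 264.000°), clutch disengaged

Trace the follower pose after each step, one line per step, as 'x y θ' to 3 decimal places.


-26.000 -22.000 -33.000
-24.000 43.000 -17.500
-24.000 43.000 -17.500
-24.000 43.000 -17.500
-24.000 43.000 -17.500
-18.000 -30.000 16.000
-18.000 -30.000 16.000

step 0: Δleader=(-16.000, 0.000, 34.000°), disengaged; cmd=(0,0,0) → follower holds at (-26.000, -22.000, -33.000°)
step 1: Δleader=(2.000, 22.000, 10.000°), engaged; cmd=(2.000, 65.000, 15.500°) → follower=(-24.000, 43.000, -17.500°)
step 2: Δleader=(9.000, 0.000, 13.000°), disengaged; cmd=(0,0,0) → follower holds at (-24.000, 43.000, -17.500°)
step 3: Δleader=(22.000, 23.000, -5.000°), disengaged; cmd=(0,0,0) → follower holds at (-24.000, 43.000, -17.500°)
step 4: Δleader=(-4.000, 13.000, 12.000°), disengaged; cmd=(0,0,0) → follower holds at (-24.000, 43.000, -17.500°)
step 5: Δleader=(10.000, -24.000, 22.000°), engaged; cmd=(6.000, -73.000, 33.500°) → follower=(-18.000, -30.000, 16.000°)
step 6: Δleader=(20.000, -12.000, 14.000°), disengaged; cmd=(0,0,0) → follower holds at (-18.000, -30.000, 16.000°)


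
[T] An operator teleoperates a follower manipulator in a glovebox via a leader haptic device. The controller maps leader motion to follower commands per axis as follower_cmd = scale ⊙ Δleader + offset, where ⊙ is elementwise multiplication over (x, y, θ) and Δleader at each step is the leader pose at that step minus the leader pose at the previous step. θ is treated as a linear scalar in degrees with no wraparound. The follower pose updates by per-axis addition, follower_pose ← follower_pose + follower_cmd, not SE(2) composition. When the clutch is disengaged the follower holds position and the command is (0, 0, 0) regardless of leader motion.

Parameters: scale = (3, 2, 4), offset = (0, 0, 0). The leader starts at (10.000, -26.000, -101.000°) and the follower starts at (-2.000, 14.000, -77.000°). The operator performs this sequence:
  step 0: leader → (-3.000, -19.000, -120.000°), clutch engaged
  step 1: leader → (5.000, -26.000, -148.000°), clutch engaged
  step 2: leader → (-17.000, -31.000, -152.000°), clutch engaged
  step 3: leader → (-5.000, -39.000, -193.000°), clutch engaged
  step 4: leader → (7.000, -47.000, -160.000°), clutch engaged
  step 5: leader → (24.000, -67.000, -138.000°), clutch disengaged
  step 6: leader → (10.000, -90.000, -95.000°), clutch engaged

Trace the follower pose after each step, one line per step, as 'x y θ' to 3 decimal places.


-41.000 28.000 -153.000
-17.000 14.000 -265.000
-83.000 4.000 -281.000
-47.000 -12.000 -445.000
-11.000 -28.000 -313.000
-11.000 -28.000 -313.000
-53.000 -74.000 -141.000

step 0: Δleader=(-13.000, 7.000, -19.000°), engaged; cmd=(-39.000, 14.000, -76.000°) → follower=(-41.000, 28.000, -153.000°)
step 1: Δleader=(8.000, -7.000, -28.000°), engaged; cmd=(24.000, -14.000, -112.000°) → follower=(-17.000, 14.000, -265.000°)
step 2: Δleader=(-22.000, -5.000, -4.000°), engaged; cmd=(-66.000, -10.000, -16.000°) → follower=(-83.000, 4.000, -281.000°)
step 3: Δleader=(12.000, -8.000, -41.000°), engaged; cmd=(36.000, -16.000, -164.000°) → follower=(-47.000, -12.000, -445.000°)
step 4: Δleader=(12.000, -8.000, 33.000°), engaged; cmd=(36.000, -16.000, 132.000°) → follower=(-11.000, -28.000, -313.000°)
step 5: Δleader=(17.000, -20.000, 22.000°), disengaged; cmd=(0,0,0) → follower holds at (-11.000, -28.000, -313.000°)
step 6: Δleader=(-14.000, -23.000, 43.000°), engaged; cmd=(-42.000, -46.000, 172.000°) → follower=(-53.000, -74.000, -141.000°)


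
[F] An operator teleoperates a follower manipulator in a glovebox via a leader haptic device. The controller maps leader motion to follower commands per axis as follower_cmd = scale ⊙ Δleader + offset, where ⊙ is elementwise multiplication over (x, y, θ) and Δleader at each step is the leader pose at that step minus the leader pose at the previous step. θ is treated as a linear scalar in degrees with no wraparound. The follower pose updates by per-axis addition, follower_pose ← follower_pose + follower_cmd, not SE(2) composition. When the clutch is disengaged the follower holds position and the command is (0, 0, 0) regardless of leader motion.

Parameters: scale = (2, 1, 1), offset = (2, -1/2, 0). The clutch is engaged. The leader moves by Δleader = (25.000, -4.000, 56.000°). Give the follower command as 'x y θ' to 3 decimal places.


52.000 -4.500 56.000

axis x: 2·25.000 + 2 = 52.000
axis y: 1·-4.000 + -1/2 = -4.500
axis θ: 1·56.000 + 0 = 56.000


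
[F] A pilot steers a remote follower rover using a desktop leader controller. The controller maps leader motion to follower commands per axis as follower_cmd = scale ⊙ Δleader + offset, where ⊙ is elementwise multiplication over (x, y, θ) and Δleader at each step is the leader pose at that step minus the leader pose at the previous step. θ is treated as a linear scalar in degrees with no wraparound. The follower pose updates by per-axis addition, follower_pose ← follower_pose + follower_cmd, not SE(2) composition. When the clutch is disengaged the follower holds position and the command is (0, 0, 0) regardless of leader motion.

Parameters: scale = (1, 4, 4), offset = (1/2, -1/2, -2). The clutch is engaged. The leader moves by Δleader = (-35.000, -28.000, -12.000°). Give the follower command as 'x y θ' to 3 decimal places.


-34.500 -112.500 -50.000

axis x: 1·-35.000 + 1/2 = -34.500
axis y: 4·-28.000 + -1/2 = -112.500
axis θ: 4·-12.000 + -2 = -50.000


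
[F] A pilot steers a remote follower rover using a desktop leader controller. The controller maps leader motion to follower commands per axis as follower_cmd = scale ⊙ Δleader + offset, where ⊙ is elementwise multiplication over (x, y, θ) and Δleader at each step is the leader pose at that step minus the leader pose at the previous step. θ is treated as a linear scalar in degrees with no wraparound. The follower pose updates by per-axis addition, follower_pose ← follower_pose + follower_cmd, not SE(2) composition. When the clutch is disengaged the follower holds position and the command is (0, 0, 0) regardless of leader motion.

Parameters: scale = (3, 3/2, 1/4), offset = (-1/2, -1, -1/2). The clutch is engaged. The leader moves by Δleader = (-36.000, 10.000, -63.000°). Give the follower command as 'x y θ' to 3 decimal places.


-108.500 14.000 -16.250

axis x: 3·-36.000 + -1/2 = -108.500
axis y: 3/2·10.000 + -1 = 14.000
axis θ: 1/4·-63.000 + -1/2 = -16.250


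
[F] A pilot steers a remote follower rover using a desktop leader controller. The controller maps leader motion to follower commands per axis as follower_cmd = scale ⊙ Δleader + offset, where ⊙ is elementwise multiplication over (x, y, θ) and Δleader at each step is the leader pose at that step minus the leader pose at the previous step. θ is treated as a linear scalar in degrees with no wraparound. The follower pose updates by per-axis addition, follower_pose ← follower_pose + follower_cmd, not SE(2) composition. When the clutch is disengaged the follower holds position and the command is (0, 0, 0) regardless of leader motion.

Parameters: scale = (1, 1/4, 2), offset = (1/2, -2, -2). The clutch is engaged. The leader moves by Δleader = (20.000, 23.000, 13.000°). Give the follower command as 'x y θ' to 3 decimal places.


20.500 3.750 24.000

axis x: 1·20.000 + 1/2 = 20.500
axis y: 1/4·23.000 + -2 = 3.750
axis θ: 2·13.000 + -2 = 24.000


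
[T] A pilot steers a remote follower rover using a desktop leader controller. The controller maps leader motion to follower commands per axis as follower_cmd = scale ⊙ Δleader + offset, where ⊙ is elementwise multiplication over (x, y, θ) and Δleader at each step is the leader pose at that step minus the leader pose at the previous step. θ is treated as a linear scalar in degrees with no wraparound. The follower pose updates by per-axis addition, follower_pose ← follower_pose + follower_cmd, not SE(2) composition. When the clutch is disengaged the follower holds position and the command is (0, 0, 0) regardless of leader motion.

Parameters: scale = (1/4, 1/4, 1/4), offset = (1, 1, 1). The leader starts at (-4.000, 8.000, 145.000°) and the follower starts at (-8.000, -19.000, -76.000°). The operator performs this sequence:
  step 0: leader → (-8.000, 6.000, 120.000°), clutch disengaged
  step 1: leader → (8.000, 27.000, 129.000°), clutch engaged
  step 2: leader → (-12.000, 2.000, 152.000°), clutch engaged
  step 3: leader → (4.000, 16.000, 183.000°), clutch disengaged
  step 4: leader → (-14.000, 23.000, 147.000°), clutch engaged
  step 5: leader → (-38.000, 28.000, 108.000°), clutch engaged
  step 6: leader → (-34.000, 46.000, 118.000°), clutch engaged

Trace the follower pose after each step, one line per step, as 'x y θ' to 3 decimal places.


step 0: Δleader=(-4.000, -2.000, -25.000°), disengaged; cmd=(0,0,0) → follower holds at (-8.000, -19.000, -76.000°)
step 1: Δleader=(16.000, 21.000, 9.000°), engaged; cmd=(5.000, 6.250, 3.250°) → follower=(-3.000, -12.750, -72.750°)
step 2: Δleader=(-20.000, -25.000, 23.000°), engaged; cmd=(-4.000, -5.250, 6.750°) → follower=(-7.000, -18.000, -66.000°)
step 3: Δleader=(16.000, 14.000, 31.000°), disengaged; cmd=(0,0,0) → follower holds at (-7.000, -18.000, -66.000°)
step 4: Δleader=(-18.000, 7.000, -36.000°), engaged; cmd=(-3.500, 2.750, -8.000°) → follower=(-10.500, -15.250, -74.000°)
step 5: Δleader=(-24.000, 5.000, -39.000°), engaged; cmd=(-5.000, 2.250, -8.750°) → follower=(-15.500, -13.000, -82.750°)
step 6: Δleader=(4.000, 18.000, 10.000°), engaged; cmd=(2.000, 5.500, 3.500°) → follower=(-13.500, -7.500, -79.250°)

-8.000 -19.000 -76.000
-3.000 -12.750 -72.750
-7.000 -18.000 -66.000
-7.000 -18.000 -66.000
-10.500 -15.250 -74.000
-15.500 -13.000 -82.750
-13.500 -7.500 -79.250


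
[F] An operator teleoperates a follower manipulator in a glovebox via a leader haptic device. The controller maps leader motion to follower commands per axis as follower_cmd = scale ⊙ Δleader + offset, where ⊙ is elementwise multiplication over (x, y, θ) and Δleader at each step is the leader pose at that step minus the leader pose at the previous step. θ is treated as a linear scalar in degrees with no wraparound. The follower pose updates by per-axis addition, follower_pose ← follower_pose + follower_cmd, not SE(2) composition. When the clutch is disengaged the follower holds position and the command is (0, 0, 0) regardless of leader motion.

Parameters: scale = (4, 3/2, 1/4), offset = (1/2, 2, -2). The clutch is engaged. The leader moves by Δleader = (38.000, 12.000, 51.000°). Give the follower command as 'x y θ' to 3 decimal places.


152.500 20.000 10.750

axis x: 4·38.000 + 1/2 = 152.500
axis y: 3/2·12.000 + 2 = 20.000
axis θ: 1/4·51.000 + -2 = 10.750


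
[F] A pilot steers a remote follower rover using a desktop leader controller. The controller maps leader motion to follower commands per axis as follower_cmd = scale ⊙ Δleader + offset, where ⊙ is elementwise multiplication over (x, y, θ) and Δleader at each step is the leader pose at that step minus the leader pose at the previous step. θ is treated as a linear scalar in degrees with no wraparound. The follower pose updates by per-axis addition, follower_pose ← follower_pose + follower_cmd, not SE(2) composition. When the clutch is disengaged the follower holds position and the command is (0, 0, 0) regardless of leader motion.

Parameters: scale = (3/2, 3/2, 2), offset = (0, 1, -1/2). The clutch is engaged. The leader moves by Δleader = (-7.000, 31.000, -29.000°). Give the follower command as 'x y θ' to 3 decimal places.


axis x: 3/2·-7.000 + 0 = -10.500
axis y: 3/2·31.000 + 1 = 47.500
axis θ: 2·-29.000 + -1/2 = -58.500

-10.500 47.500 -58.500


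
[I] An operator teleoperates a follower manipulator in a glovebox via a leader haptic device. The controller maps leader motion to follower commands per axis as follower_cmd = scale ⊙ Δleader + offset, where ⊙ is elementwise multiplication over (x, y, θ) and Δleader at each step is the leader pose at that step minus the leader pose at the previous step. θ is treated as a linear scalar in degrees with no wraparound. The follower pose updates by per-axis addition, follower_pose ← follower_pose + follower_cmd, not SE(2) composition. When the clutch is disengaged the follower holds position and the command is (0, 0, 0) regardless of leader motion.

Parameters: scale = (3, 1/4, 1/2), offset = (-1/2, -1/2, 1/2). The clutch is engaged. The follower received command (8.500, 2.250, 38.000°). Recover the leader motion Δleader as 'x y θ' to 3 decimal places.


3.000 11.000 75.000

axis x: (8.500 − -1/2) / (3) = 3.000
axis y: (2.250 − -1/2) / (1/4) = 11.000
axis θ: (38.000 − 1/2) / (1/2) = 75.000


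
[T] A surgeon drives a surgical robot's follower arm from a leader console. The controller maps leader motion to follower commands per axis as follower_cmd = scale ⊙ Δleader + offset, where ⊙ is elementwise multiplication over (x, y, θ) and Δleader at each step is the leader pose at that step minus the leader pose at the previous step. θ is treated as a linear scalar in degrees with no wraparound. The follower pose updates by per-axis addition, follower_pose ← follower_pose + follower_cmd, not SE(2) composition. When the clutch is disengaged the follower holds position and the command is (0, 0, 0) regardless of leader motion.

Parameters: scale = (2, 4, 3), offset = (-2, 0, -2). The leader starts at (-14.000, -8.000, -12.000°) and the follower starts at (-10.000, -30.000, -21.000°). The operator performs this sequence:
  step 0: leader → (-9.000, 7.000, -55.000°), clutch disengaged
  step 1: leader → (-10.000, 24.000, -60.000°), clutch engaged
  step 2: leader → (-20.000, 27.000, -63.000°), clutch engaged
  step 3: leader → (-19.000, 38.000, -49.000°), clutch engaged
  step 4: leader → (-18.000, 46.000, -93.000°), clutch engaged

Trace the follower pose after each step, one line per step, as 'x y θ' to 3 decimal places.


step 0: Δleader=(5.000, 15.000, -43.000°), disengaged; cmd=(0,0,0) → follower holds at (-10.000, -30.000, -21.000°)
step 1: Δleader=(-1.000, 17.000, -5.000°), engaged; cmd=(-4.000, 68.000, -17.000°) → follower=(-14.000, 38.000, -38.000°)
step 2: Δleader=(-10.000, 3.000, -3.000°), engaged; cmd=(-22.000, 12.000, -11.000°) → follower=(-36.000, 50.000, -49.000°)
step 3: Δleader=(1.000, 11.000, 14.000°), engaged; cmd=(0.000, 44.000, 40.000°) → follower=(-36.000, 94.000, -9.000°)
step 4: Δleader=(1.000, 8.000, -44.000°), engaged; cmd=(0.000, 32.000, -134.000°) → follower=(-36.000, 126.000, -143.000°)

-10.000 -30.000 -21.000
-14.000 38.000 -38.000
-36.000 50.000 -49.000
-36.000 94.000 -9.000
-36.000 126.000 -143.000


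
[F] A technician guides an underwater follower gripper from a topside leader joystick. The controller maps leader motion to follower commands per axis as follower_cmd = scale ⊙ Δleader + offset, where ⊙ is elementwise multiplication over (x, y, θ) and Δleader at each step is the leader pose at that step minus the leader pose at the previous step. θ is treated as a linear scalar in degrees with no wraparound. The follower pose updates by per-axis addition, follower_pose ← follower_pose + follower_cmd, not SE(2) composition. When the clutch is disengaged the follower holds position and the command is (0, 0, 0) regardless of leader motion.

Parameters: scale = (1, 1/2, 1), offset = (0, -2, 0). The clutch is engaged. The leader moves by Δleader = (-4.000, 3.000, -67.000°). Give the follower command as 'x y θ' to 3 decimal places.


-4.000 -0.500 -67.000

axis x: 1·-4.000 + 0 = -4.000
axis y: 1/2·3.000 + -2 = -0.500
axis θ: 1·-67.000 + 0 = -67.000


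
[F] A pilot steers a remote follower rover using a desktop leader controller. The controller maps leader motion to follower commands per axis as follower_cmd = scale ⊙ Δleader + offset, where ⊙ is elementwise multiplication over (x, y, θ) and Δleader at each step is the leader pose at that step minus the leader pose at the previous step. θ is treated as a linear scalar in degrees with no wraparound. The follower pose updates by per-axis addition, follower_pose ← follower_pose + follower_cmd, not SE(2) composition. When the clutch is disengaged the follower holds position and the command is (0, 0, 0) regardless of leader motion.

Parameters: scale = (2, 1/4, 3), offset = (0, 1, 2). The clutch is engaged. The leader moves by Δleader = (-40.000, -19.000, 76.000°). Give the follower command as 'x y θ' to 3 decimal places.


-80.000 -3.750 230.000

axis x: 2·-40.000 + 0 = -80.000
axis y: 1/4·-19.000 + 1 = -3.750
axis θ: 3·76.000 + 2 = 230.000


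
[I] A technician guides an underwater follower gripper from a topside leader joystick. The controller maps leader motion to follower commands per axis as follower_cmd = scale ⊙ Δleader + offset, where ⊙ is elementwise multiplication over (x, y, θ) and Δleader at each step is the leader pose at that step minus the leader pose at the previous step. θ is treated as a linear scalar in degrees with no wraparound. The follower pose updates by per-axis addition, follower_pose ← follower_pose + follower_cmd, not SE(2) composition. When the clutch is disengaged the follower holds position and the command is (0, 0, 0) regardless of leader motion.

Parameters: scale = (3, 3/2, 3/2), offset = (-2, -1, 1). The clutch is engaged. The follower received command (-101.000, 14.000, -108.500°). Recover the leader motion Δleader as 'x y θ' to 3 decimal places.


-33.000 10.000 -73.000

axis x: (-101.000 − -2) / (3) = -33.000
axis y: (14.000 − -1) / (3/2) = 10.000
axis θ: (-108.500 − 1) / (3/2) = -73.000


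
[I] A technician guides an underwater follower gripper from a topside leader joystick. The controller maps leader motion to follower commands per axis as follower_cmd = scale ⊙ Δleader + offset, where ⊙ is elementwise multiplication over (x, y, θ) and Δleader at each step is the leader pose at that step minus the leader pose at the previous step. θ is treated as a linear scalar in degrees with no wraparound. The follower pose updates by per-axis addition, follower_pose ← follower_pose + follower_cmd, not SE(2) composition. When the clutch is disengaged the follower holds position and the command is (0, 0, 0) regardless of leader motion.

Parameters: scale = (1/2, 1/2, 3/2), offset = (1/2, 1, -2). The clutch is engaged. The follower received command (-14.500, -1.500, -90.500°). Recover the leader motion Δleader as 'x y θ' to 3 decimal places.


axis x: (-14.500 − 1/2) / (1/2) = -30.000
axis y: (-1.500 − 1) / (1/2) = -5.000
axis θ: (-90.500 − -2) / (3/2) = -59.000

-30.000 -5.000 -59.000


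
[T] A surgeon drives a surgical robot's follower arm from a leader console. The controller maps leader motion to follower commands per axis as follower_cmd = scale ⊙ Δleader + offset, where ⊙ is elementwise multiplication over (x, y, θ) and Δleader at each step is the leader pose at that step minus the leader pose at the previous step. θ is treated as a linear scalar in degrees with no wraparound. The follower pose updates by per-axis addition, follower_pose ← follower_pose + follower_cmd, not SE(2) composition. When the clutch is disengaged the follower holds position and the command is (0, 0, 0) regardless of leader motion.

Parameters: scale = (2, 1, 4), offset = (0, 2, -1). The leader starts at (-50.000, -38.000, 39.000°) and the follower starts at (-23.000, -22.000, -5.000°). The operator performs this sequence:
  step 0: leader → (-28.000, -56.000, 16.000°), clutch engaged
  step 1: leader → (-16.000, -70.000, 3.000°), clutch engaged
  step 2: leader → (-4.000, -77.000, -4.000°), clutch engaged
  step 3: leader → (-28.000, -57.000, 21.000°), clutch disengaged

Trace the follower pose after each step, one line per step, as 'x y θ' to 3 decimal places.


21.000 -38.000 -98.000
45.000 -50.000 -151.000
69.000 -55.000 -180.000
69.000 -55.000 -180.000

step 0: Δleader=(22.000, -18.000, -23.000°), engaged; cmd=(44.000, -16.000, -93.000°) → follower=(21.000, -38.000, -98.000°)
step 1: Δleader=(12.000, -14.000, -13.000°), engaged; cmd=(24.000, -12.000, -53.000°) → follower=(45.000, -50.000, -151.000°)
step 2: Δleader=(12.000, -7.000, -7.000°), engaged; cmd=(24.000, -5.000, -29.000°) → follower=(69.000, -55.000, -180.000°)
step 3: Δleader=(-24.000, 20.000, 25.000°), disengaged; cmd=(0,0,0) → follower holds at (69.000, -55.000, -180.000°)


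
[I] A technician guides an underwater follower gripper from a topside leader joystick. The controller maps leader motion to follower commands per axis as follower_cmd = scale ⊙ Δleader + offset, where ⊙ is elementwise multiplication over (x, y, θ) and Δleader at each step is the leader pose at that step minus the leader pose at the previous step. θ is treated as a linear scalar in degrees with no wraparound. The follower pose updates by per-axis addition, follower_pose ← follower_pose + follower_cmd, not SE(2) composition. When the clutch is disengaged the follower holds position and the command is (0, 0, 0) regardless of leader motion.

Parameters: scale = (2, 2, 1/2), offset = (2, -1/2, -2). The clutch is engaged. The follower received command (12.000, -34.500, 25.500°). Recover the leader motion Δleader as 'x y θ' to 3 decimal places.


axis x: (12.000 − 2) / (2) = 5.000
axis y: (-34.500 − -1/2) / (2) = -17.000
axis θ: (25.500 − -2) / (1/2) = 55.000

5.000 -17.000 55.000


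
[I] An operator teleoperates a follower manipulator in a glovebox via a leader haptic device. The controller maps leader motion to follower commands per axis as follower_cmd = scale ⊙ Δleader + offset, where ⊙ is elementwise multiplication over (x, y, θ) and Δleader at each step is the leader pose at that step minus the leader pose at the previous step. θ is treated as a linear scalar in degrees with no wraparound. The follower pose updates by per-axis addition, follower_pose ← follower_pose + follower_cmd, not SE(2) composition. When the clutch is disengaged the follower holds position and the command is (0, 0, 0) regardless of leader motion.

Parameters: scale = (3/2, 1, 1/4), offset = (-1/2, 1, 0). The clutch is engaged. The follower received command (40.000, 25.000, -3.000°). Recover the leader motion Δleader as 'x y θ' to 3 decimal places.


axis x: (40.000 − -1/2) / (3/2) = 27.000
axis y: (25.000 − 1) / (1) = 24.000
axis θ: (-3.000 − 0) / (1/4) = -12.000

27.000 24.000 -12.000


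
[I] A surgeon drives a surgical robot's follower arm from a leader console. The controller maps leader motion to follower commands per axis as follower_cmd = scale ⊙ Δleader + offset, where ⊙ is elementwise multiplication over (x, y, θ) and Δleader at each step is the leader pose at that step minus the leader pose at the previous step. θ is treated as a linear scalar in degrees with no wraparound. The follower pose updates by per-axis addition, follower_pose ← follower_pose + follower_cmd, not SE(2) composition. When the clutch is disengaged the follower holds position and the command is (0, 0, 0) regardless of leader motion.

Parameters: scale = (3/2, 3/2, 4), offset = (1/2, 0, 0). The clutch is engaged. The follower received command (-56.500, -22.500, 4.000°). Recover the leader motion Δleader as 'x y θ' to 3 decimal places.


axis x: (-56.500 − 1/2) / (3/2) = -38.000
axis y: (-22.500 − 0) / (3/2) = -15.000
axis θ: (4.000 − 0) / (4) = 1.000

-38.000 -15.000 1.000


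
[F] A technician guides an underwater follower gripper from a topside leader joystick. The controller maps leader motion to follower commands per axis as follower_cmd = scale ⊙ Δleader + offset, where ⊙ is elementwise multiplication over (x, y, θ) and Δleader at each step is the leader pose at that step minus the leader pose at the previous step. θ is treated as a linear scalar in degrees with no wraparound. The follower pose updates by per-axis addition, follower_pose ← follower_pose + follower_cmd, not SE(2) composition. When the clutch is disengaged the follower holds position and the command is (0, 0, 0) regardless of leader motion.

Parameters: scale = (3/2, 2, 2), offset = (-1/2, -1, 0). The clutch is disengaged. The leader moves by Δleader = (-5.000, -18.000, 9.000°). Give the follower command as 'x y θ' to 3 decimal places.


clutch disengaged → follower holds; cmd = (0, 0, 0)

0.000 0.000 0.000


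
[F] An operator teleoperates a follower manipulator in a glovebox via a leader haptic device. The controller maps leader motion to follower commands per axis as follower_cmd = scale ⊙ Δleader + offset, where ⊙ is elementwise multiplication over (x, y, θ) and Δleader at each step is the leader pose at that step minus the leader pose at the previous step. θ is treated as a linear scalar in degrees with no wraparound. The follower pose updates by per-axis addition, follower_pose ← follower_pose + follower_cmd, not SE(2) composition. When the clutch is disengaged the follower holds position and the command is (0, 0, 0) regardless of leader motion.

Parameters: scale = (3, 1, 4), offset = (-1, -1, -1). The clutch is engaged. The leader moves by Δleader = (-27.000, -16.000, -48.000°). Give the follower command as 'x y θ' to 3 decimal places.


-82.000 -17.000 -193.000

axis x: 3·-27.000 + -1 = -82.000
axis y: 1·-16.000 + -1 = -17.000
axis θ: 4·-48.000 + -1 = -193.000


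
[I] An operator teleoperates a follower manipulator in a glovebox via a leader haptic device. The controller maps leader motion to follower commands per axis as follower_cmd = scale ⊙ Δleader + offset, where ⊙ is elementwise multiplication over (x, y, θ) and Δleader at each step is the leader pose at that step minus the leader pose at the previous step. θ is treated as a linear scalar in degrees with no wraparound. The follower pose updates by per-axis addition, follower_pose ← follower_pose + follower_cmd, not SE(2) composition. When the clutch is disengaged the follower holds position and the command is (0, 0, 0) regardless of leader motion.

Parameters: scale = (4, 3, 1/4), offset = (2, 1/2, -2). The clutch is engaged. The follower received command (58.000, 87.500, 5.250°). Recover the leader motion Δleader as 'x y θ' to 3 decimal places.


14.000 29.000 29.000

axis x: (58.000 − 2) / (4) = 14.000
axis y: (87.500 − 1/2) / (3) = 29.000
axis θ: (5.250 − -2) / (1/4) = 29.000


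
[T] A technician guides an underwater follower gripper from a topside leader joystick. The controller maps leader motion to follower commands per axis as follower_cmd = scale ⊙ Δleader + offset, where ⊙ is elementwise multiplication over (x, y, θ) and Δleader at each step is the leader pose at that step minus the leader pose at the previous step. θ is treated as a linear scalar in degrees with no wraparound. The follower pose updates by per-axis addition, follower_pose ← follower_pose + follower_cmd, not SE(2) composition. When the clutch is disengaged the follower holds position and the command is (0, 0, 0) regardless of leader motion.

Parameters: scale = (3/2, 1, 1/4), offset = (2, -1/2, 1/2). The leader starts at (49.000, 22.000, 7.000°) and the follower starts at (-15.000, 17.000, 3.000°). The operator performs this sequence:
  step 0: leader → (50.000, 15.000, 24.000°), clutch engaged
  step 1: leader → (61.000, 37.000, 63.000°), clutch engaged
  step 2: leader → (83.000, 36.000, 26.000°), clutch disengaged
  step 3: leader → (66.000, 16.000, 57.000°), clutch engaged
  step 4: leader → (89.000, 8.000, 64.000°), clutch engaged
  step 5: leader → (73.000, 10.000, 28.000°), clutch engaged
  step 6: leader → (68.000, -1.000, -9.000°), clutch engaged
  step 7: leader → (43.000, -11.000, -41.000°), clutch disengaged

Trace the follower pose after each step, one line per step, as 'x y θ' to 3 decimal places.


-11.500 9.500 7.750
7.000 31.000 18.000
7.000 31.000 18.000
-16.500 10.500 26.250
20.000 2.000 28.500
-2.000 3.500 20.000
-7.500 -8.000 11.250
-7.500 -8.000 11.250

step 0: Δleader=(1.000, -7.000, 17.000°), engaged; cmd=(3.500, -7.500, 4.750°) → follower=(-11.500, 9.500, 7.750°)
step 1: Δleader=(11.000, 22.000, 39.000°), engaged; cmd=(18.500, 21.500, 10.250°) → follower=(7.000, 31.000, 18.000°)
step 2: Δleader=(22.000, -1.000, -37.000°), disengaged; cmd=(0,0,0) → follower holds at (7.000, 31.000, 18.000°)
step 3: Δleader=(-17.000, -20.000, 31.000°), engaged; cmd=(-23.500, -20.500, 8.250°) → follower=(-16.500, 10.500, 26.250°)
step 4: Δleader=(23.000, -8.000, 7.000°), engaged; cmd=(36.500, -8.500, 2.250°) → follower=(20.000, 2.000, 28.500°)
step 5: Δleader=(-16.000, 2.000, -36.000°), engaged; cmd=(-22.000, 1.500, -8.500°) → follower=(-2.000, 3.500, 20.000°)
step 6: Δleader=(-5.000, -11.000, -37.000°), engaged; cmd=(-5.500, -11.500, -8.750°) → follower=(-7.500, -8.000, 11.250°)
step 7: Δleader=(-25.000, -10.000, -32.000°), disengaged; cmd=(0,0,0) → follower holds at (-7.500, -8.000, 11.250°)


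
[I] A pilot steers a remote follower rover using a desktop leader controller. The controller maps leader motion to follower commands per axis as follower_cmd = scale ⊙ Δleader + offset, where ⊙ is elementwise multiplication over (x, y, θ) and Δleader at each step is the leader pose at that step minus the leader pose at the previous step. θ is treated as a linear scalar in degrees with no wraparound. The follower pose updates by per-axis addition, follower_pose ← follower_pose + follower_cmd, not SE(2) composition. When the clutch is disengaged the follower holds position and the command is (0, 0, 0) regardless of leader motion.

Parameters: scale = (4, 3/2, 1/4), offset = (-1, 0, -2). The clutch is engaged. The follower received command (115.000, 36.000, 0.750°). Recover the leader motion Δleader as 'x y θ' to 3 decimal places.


axis x: (115.000 − -1) / (4) = 29.000
axis y: (36.000 − 0) / (3/2) = 24.000
axis θ: (0.750 − -2) / (1/4) = 11.000

29.000 24.000 11.000


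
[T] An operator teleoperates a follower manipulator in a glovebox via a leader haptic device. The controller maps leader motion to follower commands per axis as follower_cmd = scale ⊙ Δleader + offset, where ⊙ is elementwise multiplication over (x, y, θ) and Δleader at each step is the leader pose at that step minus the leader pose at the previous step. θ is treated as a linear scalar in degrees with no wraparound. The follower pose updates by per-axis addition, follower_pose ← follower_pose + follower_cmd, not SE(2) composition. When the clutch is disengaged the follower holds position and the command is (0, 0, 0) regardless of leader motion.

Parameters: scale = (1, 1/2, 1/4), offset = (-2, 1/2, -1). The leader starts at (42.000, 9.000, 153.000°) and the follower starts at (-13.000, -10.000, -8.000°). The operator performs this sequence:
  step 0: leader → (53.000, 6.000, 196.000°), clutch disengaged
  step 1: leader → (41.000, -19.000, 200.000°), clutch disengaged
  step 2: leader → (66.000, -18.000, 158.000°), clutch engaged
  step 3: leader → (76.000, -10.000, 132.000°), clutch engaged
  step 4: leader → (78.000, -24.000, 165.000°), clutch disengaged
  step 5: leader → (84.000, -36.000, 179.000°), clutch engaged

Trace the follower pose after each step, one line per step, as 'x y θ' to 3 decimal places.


step 0: Δleader=(11.000, -3.000, 43.000°), disengaged; cmd=(0,0,0) → follower holds at (-13.000, -10.000, -8.000°)
step 1: Δleader=(-12.000, -25.000, 4.000°), disengaged; cmd=(0,0,0) → follower holds at (-13.000, -10.000, -8.000°)
step 2: Δleader=(25.000, 1.000, -42.000°), engaged; cmd=(23.000, 1.000, -11.500°) → follower=(10.000, -9.000, -19.500°)
step 3: Δleader=(10.000, 8.000, -26.000°), engaged; cmd=(8.000, 4.500, -7.500°) → follower=(18.000, -4.500, -27.000°)
step 4: Δleader=(2.000, -14.000, 33.000°), disengaged; cmd=(0,0,0) → follower holds at (18.000, -4.500, -27.000°)
step 5: Δleader=(6.000, -12.000, 14.000°), engaged; cmd=(4.000, -5.500, 2.500°) → follower=(22.000, -10.000, -24.500°)

-13.000 -10.000 -8.000
-13.000 -10.000 -8.000
10.000 -9.000 -19.500
18.000 -4.500 -27.000
18.000 -4.500 -27.000
22.000 -10.000 -24.500
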